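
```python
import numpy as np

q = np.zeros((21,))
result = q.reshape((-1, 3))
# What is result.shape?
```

(7, 3)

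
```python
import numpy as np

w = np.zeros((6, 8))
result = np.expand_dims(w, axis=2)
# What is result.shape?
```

(6, 8, 1)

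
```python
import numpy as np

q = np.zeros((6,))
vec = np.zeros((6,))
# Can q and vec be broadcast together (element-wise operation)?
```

Yes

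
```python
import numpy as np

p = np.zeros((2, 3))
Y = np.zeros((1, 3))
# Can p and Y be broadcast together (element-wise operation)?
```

Yes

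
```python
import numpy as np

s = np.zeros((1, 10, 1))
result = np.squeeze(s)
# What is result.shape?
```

(10,)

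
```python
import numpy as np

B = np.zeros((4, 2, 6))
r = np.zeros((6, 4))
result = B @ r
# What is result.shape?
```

(4, 2, 4)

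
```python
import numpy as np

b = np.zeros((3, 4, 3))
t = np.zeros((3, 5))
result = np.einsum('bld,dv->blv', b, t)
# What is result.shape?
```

(3, 4, 5)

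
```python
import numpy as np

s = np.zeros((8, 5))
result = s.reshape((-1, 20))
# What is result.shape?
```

(2, 20)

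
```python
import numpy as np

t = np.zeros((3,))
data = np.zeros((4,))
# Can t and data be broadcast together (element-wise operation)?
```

No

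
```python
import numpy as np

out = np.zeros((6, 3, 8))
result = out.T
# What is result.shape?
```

(8, 3, 6)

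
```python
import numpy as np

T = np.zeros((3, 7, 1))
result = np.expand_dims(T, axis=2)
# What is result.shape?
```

(3, 7, 1, 1)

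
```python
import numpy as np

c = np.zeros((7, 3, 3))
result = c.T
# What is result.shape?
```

(3, 3, 7)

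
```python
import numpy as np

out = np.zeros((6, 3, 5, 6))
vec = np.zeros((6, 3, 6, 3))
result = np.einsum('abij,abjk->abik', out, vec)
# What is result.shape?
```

(6, 3, 5, 3)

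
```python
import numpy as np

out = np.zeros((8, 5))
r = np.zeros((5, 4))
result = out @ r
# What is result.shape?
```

(8, 4)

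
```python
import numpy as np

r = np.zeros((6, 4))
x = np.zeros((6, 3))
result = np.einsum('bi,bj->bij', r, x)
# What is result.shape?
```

(6, 4, 3)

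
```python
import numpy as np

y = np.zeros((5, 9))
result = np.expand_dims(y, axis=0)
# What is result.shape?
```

(1, 5, 9)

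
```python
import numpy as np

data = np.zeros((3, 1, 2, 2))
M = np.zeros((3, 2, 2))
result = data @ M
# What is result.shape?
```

(3, 3, 2, 2)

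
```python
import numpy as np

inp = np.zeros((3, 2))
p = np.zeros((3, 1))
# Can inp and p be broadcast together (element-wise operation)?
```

Yes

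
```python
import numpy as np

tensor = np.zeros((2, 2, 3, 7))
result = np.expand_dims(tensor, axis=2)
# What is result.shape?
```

(2, 2, 1, 3, 7)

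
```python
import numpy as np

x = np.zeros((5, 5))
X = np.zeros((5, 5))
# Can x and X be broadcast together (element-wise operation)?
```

Yes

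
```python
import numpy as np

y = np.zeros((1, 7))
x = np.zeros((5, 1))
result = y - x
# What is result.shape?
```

(5, 7)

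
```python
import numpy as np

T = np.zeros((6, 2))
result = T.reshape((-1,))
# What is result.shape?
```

(12,)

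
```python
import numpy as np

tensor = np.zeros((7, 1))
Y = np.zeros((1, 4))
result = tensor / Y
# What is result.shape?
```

(7, 4)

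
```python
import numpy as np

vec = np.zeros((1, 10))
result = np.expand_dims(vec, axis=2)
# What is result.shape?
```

(1, 10, 1)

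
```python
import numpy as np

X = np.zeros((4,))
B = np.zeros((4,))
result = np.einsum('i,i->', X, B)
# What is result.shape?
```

()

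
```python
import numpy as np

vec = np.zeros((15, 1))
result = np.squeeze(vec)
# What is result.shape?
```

(15,)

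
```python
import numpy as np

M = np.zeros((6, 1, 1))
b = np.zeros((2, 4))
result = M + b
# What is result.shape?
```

(6, 2, 4)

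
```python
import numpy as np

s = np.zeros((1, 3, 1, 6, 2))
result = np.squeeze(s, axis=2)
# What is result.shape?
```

(1, 3, 6, 2)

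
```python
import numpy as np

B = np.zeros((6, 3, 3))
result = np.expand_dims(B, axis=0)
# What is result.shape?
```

(1, 6, 3, 3)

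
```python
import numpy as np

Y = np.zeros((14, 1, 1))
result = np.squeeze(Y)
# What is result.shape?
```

(14,)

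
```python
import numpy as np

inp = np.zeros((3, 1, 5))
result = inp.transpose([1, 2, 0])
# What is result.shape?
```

(1, 5, 3)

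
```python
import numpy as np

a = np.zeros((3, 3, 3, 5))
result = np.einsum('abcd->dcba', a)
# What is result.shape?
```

(5, 3, 3, 3)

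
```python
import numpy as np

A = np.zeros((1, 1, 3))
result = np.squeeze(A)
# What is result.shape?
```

(3,)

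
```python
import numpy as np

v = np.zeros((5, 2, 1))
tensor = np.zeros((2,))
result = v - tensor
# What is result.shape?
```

(5, 2, 2)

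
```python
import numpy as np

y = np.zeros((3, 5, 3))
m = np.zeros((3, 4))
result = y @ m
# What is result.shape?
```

(3, 5, 4)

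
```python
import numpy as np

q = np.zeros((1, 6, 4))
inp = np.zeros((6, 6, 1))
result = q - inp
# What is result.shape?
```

(6, 6, 4)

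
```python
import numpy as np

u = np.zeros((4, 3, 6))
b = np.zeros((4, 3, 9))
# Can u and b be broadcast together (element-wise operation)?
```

No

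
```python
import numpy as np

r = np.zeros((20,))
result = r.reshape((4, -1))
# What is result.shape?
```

(4, 5)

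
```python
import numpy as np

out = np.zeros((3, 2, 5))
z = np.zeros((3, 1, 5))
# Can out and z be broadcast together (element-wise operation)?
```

Yes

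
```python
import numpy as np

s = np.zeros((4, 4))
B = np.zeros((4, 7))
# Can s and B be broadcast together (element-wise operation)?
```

No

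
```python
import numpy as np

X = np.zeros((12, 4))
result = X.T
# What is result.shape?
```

(4, 12)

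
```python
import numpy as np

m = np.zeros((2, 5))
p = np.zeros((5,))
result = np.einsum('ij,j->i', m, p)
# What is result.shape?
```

(2,)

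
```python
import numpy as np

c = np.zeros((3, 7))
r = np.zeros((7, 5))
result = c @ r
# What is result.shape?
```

(3, 5)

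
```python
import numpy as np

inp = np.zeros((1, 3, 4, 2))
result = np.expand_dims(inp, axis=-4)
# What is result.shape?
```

(1, 1, 3, 4, 2)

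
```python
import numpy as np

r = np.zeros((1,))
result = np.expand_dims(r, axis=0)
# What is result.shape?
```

(1, 1)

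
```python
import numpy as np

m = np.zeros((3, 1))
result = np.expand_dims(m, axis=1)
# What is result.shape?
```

(3, 1, 1)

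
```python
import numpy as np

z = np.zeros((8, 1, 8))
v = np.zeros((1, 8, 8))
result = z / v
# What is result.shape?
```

(8, 8, 8)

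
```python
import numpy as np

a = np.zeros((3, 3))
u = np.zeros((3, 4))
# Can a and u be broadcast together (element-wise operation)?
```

No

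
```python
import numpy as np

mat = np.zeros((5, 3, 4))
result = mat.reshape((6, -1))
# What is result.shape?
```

(6, 10)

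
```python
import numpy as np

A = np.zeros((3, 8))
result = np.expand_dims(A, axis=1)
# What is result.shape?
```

(3, 1, 8)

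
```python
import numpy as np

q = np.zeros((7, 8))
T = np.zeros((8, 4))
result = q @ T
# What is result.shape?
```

(7, 4)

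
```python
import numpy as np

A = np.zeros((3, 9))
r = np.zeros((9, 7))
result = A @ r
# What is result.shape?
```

(3, 7)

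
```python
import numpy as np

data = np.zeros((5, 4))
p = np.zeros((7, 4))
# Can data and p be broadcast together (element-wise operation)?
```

No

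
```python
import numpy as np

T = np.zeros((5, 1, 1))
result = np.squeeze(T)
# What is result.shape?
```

(5,)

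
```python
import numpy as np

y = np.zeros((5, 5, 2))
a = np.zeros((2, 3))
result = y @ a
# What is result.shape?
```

(5, 5, 3)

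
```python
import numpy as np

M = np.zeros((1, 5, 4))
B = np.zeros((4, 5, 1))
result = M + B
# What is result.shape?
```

(4, 5, 4)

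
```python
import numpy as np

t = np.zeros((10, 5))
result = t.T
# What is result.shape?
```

(5, 10)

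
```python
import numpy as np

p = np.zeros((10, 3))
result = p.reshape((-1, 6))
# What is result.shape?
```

(5, 6)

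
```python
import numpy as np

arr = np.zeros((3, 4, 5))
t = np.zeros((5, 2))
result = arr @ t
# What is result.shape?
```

(3, 4, 2)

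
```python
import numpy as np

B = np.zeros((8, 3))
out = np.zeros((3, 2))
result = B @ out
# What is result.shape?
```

(8, 2)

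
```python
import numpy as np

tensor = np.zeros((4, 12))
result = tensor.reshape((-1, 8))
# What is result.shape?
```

(6, 8)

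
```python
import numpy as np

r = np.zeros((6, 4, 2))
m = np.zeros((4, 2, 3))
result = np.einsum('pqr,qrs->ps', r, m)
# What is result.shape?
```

(6, 3)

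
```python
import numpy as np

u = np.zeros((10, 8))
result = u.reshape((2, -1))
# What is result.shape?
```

(2, 40)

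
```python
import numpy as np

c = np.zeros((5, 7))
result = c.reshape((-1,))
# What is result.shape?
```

(35,)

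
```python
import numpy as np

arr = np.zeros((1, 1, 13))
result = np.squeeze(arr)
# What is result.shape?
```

(13,)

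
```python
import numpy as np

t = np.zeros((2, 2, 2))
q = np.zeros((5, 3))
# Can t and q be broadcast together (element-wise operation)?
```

No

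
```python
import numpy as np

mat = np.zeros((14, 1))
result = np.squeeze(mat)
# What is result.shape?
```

(14,)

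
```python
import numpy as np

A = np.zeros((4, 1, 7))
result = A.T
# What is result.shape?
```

(7, 1, 4)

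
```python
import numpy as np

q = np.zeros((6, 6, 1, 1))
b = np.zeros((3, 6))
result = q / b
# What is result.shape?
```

(6, 6, 3, 6)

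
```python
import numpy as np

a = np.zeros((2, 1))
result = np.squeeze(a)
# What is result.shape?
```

(2,)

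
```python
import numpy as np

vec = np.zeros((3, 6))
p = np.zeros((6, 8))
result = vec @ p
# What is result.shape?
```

(3, 8)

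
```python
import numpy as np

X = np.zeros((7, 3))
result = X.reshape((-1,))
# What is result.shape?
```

(21,)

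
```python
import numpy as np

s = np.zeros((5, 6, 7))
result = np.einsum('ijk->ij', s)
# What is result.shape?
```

(5, 6)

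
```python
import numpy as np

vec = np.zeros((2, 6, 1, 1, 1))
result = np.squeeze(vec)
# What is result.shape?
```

(2, 6)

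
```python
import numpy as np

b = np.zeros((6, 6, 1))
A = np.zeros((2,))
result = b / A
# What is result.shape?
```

(6, 6, 2)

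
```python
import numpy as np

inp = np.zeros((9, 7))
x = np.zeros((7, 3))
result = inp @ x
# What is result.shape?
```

(9, 3)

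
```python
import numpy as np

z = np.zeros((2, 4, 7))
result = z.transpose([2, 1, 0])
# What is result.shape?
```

(7, 4, 2)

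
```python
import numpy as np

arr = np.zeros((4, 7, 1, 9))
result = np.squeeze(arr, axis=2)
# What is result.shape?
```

(4, 7, 9)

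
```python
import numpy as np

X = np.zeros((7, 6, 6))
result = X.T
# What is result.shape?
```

(6, 6, 7)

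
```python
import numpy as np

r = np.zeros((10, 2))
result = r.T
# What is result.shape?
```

(2, 10)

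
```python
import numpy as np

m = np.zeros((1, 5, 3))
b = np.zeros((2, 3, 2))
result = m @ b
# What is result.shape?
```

(2, 5, 2)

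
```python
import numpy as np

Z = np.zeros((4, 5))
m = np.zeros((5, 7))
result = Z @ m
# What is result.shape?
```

(4, 7)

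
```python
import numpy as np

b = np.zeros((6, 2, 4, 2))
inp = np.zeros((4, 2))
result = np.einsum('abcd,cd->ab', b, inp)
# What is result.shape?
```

(6, 2)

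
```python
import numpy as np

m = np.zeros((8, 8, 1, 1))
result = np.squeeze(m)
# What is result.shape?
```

(8, 8)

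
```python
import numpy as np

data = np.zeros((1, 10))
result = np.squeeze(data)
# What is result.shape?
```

(10,)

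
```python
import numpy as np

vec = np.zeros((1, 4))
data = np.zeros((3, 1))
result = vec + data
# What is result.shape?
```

(3, 4)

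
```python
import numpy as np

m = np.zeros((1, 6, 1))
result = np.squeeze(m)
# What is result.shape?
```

(6,)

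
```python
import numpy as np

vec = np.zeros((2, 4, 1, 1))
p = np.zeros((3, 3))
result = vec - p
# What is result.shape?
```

(2, 4, 3, 3)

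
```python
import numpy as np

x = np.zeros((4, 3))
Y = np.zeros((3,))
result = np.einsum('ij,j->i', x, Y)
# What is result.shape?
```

(4,)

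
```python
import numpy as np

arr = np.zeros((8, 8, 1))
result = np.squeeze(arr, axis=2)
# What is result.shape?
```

(8, 8)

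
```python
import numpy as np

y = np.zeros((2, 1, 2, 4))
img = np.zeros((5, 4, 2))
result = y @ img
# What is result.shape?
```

(2, 5, 2, 2)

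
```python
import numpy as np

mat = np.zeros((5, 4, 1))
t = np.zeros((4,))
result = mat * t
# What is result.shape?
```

(5, 4, 4)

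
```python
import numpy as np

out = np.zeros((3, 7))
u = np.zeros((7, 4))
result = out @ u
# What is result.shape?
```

(3, 4)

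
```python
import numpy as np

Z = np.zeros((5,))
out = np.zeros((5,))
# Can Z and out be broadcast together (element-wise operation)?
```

Yes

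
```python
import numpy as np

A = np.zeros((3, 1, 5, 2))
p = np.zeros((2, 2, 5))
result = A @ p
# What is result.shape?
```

(3, 2, 5, 5)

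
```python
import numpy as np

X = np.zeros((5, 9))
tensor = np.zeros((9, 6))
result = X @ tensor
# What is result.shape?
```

(5, 6)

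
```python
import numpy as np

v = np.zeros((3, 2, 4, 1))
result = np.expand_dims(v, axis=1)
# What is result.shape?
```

(3, 1, 2, 4, 1)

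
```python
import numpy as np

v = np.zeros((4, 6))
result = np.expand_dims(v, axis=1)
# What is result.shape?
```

(4, 1, 6)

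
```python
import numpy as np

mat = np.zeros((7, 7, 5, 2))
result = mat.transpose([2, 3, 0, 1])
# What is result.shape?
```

(5, 2, 7, 7)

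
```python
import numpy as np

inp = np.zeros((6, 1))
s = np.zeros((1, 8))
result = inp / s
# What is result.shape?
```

(6, 8)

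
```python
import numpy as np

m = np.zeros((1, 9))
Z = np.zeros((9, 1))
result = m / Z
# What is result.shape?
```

(9, 9)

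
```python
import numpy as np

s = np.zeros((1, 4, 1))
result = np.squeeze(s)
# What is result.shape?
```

(4,)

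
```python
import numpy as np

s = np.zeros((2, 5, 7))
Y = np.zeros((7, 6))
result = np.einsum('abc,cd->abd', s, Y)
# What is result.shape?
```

(2, 5, 6)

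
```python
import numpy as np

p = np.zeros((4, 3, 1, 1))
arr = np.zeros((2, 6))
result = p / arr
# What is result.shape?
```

(4, 3, 2, 6)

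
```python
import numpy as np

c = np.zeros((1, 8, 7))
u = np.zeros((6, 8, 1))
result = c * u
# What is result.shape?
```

(6, 8, 7)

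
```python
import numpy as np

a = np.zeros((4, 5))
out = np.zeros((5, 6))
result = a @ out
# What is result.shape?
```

(4, 6)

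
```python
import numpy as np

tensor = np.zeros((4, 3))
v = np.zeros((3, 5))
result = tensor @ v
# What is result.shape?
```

(4, 5)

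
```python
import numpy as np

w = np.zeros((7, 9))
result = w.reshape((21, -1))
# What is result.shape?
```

(21, 3)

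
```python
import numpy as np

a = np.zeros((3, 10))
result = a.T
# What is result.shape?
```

(10, 3)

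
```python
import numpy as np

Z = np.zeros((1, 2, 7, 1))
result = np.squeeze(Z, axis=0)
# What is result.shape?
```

(2, 7, 1)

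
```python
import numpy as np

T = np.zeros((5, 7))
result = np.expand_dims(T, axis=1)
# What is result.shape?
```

(5, 1, 7)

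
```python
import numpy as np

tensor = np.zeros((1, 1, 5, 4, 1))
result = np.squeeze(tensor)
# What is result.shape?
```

(5, 4)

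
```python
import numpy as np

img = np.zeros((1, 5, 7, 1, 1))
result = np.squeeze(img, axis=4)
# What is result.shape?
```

(1, 5, 7, 1)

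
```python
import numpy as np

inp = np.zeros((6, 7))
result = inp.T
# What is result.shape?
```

(7, 6)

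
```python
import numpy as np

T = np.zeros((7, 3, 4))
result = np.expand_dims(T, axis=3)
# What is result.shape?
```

(7, 3, 4, 1)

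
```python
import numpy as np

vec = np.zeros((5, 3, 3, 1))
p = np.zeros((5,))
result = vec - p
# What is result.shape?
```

(5, 3, 3, 5)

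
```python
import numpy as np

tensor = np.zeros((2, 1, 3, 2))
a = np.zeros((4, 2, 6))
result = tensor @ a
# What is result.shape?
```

(2, 4, 3, 6)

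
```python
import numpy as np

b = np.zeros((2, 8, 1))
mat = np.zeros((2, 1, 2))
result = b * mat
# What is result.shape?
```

(2, 8, 2)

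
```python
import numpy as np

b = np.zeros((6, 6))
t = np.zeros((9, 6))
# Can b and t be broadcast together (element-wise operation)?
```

No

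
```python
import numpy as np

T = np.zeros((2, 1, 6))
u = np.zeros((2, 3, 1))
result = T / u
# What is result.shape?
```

(2, 3, 6)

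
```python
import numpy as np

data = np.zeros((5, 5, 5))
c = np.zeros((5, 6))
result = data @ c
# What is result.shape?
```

(5, 5, 6)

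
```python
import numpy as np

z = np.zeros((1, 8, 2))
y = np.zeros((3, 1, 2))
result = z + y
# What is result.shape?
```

(3, 8, 2)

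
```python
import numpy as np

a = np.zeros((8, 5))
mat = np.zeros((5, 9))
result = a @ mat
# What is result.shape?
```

(8, 9)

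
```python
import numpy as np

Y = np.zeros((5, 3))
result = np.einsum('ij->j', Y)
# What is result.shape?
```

(3,)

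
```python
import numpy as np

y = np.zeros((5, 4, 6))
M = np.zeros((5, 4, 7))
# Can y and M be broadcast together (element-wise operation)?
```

No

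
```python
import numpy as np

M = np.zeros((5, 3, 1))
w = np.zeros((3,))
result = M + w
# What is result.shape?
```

(5, 3, 3)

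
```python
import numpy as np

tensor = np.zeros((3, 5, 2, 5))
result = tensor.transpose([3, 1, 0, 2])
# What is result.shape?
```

(5, 5, 3, 2)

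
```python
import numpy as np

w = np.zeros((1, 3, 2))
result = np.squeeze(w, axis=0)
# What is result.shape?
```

(3, 2)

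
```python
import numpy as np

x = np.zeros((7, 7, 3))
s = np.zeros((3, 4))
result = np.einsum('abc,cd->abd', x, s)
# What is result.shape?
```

(7, 7, 4)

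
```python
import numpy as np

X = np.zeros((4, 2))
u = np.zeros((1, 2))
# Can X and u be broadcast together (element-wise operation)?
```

Yes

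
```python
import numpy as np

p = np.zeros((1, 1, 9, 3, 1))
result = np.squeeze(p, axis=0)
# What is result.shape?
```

(1, 9, 3, 1)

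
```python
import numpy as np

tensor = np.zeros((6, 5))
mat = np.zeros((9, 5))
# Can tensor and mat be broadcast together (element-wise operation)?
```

No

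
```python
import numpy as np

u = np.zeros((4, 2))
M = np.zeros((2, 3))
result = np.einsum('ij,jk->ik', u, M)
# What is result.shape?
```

(4, 3)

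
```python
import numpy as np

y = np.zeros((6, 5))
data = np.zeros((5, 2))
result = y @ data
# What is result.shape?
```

(6, 2)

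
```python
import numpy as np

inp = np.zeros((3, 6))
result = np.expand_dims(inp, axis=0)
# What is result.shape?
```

(1, 3, 6)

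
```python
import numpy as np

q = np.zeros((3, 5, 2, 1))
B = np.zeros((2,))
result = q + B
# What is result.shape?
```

(3, 5, 2, 2)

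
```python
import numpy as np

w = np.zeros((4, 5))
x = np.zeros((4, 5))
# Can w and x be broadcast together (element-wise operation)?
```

Yes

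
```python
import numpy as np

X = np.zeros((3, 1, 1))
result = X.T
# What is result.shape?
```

(1, 1, 3)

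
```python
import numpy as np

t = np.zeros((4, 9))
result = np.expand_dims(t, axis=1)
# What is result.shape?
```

(4, 1, 9)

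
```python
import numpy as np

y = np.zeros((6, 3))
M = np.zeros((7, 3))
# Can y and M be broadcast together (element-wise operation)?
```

No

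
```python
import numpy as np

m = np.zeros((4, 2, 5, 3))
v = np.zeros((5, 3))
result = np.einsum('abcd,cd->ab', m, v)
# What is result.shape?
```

(4, 2)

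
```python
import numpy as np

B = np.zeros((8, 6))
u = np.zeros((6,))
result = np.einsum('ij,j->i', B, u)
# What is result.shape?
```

(8,)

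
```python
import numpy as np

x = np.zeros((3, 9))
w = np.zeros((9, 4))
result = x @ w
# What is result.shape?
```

(3, 4)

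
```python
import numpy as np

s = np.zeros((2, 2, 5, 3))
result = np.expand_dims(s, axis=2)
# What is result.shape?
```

(2, 2, 1, 5, 3)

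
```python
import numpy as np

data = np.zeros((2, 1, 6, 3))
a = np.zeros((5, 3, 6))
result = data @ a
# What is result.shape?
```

(2, 5, 6, 6)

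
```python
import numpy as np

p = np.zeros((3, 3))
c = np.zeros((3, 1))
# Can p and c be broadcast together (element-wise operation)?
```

Yes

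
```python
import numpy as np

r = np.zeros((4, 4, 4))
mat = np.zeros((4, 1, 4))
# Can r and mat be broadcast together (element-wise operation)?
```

Yes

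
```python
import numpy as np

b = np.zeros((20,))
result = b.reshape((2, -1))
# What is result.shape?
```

(2, 10)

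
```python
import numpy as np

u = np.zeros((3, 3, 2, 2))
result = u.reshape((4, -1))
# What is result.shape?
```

(4, 9)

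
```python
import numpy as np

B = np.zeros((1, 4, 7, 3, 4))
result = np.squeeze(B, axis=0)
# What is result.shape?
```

(4, 7, 3, 4)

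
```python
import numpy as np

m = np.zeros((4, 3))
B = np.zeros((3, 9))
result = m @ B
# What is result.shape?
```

(4, 9)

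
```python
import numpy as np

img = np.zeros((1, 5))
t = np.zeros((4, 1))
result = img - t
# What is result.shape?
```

(4, 5)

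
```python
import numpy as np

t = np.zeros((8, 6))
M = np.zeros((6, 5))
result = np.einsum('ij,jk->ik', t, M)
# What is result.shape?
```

(8, 5)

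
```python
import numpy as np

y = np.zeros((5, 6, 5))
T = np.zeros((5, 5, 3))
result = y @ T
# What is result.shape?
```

(5, 6, 3)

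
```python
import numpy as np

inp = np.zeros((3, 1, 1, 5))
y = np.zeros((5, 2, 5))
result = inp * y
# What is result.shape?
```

(3, 5, 2, 5)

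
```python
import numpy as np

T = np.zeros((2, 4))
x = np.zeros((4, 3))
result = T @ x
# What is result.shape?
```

(2, 3)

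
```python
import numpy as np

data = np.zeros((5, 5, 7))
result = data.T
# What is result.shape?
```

(7, 5, 5)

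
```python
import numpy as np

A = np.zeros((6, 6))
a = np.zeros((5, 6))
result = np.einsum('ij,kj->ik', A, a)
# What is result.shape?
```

(6, 5)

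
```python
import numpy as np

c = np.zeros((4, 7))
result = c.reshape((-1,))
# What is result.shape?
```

(28,)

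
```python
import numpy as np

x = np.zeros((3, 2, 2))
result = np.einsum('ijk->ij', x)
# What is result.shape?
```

(3, 2)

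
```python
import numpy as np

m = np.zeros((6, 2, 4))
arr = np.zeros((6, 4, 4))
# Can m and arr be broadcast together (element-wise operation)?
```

No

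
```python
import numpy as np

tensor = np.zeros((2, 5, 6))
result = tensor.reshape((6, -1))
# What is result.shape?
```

(6, 10)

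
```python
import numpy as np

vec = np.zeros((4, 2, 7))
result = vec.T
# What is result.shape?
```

(7, 2, 4)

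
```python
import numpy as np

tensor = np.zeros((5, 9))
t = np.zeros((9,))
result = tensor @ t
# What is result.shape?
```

(5,)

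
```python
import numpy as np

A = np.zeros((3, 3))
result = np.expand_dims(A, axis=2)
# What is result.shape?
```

(3, 3, 1)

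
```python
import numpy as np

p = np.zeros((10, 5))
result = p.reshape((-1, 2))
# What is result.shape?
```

(25, 2)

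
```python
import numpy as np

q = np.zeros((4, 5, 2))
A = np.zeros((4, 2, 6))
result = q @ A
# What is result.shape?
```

(4, 5, 6)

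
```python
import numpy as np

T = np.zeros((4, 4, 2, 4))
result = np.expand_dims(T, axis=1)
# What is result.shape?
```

(4, 1, 4, 2, 4)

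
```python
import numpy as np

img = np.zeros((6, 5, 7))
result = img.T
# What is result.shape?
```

(7, 5, 6)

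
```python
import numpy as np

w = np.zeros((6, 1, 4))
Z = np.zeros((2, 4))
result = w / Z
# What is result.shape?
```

(6, 2, 4)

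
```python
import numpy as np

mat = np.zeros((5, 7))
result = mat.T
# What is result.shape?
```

(7, 5)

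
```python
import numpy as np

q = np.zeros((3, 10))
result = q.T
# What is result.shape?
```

(10, 3)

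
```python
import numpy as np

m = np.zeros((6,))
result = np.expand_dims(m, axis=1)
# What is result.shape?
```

(6, 1)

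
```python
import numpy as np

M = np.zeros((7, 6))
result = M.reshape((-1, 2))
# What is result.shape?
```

(21, 2)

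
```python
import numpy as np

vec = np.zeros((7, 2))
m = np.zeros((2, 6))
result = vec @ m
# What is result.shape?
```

(7, 6)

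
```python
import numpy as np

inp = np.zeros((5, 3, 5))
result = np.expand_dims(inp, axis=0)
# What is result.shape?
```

(1, 5, 3, 5)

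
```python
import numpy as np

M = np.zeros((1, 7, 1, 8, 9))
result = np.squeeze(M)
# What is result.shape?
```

(7, 8, 9)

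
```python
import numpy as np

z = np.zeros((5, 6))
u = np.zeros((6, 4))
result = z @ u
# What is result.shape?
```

(5, 4)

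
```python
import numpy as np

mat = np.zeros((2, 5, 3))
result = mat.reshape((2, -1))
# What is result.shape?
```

(2, 15)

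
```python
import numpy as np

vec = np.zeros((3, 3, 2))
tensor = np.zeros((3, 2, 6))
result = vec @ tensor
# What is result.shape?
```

(3, 3, 6)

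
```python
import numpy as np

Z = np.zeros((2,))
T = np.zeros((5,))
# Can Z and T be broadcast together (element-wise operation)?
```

No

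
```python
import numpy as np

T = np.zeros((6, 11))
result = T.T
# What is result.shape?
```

(11, 6)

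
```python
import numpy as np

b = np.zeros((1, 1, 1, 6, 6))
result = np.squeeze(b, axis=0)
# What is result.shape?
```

(1, 1, 6, 6)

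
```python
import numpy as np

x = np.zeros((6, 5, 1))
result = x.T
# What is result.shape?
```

(1, 5, 6)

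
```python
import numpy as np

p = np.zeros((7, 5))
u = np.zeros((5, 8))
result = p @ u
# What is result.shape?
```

(7, 8)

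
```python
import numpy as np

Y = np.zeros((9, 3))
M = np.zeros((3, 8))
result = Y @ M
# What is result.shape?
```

(9, 8)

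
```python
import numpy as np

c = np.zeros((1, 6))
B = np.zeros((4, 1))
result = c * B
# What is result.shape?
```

(4, 6)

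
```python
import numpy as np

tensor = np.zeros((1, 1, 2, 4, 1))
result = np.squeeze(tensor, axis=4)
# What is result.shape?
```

(1, 1, 2, 4)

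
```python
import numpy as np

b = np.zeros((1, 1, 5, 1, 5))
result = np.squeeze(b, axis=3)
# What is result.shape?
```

(1, 1, 5, 5)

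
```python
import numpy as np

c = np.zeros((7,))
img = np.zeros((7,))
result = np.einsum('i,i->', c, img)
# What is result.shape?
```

()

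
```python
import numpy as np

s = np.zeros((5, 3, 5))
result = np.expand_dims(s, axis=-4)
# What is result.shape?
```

(1, 5, 3, 5)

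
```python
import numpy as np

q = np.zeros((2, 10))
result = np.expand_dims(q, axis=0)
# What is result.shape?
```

(1, 2, 10)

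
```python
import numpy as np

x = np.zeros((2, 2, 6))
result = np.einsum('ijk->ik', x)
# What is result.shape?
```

(2, 6)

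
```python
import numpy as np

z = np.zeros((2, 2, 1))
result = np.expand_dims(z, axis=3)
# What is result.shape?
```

(2, 2, 1, 1)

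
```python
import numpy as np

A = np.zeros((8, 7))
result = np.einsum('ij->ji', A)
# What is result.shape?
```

(7, 8)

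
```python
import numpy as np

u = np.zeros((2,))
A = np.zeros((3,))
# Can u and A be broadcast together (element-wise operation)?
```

No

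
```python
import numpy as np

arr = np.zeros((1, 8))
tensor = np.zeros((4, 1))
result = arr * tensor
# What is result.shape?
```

(4, 8)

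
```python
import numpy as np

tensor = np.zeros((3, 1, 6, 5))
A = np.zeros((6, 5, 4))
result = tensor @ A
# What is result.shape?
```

(3, 6, 6, 4)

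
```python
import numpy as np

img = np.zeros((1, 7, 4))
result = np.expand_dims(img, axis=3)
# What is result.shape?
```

(1, 7, 4, 1)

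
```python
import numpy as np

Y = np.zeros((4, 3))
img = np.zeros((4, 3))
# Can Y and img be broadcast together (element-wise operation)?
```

Yes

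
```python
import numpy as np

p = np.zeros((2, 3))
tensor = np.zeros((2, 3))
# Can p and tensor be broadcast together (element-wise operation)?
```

Yes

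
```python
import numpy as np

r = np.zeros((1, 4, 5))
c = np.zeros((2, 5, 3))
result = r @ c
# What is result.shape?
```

(2, 4, 3)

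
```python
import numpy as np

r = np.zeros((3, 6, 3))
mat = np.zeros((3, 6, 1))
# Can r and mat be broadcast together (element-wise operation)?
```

Yes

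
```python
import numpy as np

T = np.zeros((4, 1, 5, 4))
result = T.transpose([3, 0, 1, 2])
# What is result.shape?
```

(4, 4, 1, 5)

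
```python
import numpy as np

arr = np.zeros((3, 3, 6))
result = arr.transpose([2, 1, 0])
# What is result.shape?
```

(6, 3, 3)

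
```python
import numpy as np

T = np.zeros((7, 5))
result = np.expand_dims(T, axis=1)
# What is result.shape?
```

(7, 1, 5)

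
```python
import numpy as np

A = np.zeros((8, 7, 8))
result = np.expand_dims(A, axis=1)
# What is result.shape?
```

(8, 1, 7, 8)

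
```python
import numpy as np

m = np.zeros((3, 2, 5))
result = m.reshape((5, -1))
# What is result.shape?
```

(5, 6)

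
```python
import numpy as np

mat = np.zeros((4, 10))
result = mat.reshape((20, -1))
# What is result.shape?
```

(20, 2)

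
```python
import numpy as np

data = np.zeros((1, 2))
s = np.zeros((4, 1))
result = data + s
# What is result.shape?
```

(4, 2)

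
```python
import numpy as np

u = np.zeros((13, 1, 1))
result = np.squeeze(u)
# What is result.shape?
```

(13,)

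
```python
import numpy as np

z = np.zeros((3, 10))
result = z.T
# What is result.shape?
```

(10, 3)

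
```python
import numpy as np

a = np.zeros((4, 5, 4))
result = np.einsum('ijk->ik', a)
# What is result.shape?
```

(4, 4)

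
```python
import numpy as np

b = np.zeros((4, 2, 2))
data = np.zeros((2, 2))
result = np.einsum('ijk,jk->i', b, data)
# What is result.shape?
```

(4,)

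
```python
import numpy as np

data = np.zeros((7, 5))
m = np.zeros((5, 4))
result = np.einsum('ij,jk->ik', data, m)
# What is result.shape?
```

(7, 4)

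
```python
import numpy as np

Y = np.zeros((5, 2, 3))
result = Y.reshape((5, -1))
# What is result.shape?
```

(5, 6)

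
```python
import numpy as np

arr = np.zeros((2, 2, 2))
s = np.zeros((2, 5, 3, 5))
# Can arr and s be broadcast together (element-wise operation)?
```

No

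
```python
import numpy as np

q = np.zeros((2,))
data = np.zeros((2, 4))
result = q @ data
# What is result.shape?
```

(4,)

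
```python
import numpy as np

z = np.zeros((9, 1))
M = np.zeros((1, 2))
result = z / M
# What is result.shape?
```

(9, 2)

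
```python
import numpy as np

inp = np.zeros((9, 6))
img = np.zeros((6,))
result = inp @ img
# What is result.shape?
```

(9,)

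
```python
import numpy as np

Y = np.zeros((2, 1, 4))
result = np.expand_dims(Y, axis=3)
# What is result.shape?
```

(2, 1, 4, 1)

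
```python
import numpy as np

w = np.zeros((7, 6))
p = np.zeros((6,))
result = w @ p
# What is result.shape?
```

(7,)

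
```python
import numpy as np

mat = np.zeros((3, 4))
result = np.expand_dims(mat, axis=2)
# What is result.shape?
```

(3, 4, 1)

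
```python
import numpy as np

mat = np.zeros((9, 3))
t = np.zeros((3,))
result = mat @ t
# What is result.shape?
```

(9,)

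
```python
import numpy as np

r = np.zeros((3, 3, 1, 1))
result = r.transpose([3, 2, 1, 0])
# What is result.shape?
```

(1, 1, 3, 3)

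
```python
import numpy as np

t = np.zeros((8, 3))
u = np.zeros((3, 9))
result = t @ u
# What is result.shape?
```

(8, 9)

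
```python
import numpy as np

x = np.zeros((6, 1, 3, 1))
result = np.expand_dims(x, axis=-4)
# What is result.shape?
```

(6, 1, 1, 3, 1)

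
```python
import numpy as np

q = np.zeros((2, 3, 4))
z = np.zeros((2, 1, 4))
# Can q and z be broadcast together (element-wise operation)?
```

Yes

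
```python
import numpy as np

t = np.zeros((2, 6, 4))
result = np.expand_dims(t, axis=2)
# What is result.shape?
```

(2, 6, 1, 4)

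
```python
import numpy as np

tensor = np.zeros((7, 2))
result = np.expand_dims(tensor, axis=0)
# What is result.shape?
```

(1, 7, 2)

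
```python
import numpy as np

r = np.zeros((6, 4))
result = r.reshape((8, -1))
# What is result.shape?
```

(8, 3)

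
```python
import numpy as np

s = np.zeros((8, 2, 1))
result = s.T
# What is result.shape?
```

(1, 2, 8)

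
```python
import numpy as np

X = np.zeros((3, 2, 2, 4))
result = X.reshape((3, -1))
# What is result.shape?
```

(3, 16)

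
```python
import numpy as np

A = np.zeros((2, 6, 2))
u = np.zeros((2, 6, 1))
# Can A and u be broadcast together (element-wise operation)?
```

Yes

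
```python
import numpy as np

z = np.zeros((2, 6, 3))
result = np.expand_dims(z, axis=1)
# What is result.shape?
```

(2, 1, 6, 3)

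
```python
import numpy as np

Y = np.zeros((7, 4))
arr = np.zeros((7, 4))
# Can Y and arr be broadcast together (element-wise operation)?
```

Yes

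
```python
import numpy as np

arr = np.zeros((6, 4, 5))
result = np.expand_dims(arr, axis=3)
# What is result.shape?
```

(6, 4, 5, 1)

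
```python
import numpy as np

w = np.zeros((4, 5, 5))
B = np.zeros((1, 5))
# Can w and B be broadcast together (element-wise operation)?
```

Yes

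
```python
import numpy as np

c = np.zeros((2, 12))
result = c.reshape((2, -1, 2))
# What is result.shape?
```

(2, 6, 2)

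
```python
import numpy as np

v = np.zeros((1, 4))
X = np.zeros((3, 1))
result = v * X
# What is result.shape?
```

(3, 4)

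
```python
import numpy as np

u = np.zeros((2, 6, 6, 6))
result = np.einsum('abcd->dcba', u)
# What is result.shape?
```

(6, 6, 6, 2)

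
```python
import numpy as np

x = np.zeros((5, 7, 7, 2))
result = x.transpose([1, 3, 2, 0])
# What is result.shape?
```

(7, 2, 7, 5)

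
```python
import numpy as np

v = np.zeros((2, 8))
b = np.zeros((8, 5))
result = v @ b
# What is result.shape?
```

(2, 5)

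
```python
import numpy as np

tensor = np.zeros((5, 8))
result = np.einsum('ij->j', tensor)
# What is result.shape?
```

(8,)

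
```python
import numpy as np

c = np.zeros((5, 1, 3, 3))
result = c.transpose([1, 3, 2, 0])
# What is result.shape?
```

(1, 3, 3, 5)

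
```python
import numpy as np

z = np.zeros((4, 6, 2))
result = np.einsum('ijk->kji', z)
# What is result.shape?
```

(2, 6, 4)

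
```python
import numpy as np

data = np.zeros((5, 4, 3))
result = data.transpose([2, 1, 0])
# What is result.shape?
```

(3, 4, 5)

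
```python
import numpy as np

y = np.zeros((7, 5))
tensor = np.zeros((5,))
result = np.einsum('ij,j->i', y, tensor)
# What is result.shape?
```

(7,)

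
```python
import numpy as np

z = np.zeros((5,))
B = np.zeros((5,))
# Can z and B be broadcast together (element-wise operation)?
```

Yes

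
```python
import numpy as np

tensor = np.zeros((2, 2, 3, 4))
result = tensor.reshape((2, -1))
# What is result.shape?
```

(2, 24)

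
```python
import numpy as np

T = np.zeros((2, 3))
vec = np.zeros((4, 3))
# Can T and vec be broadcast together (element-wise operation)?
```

No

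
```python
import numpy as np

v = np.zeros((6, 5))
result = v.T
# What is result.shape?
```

(5, 6)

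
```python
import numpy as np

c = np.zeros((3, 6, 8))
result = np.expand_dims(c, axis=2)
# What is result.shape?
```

(3, 6, 1, 8)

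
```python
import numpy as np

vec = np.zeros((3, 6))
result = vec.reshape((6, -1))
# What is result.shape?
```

(6, 3)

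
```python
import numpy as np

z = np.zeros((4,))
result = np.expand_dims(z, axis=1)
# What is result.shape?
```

(4, 1)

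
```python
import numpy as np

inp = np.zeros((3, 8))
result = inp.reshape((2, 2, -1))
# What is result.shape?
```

(2, 2, 6)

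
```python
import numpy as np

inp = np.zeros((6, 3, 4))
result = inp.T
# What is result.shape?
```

(4, 3, 6)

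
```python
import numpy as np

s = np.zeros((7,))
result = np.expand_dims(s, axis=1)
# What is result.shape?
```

(7, 1)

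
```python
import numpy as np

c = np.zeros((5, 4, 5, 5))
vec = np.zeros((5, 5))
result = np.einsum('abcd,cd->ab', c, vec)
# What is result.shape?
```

(5, 4)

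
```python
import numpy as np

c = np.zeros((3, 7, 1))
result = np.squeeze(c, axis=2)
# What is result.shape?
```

(3, 7)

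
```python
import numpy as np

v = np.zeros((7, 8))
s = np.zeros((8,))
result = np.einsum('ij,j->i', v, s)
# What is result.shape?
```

(7,)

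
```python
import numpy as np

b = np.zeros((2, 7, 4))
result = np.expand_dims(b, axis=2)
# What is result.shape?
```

(2, 7, 1, 4)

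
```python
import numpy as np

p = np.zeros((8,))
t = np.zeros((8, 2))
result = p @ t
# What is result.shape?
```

(2,)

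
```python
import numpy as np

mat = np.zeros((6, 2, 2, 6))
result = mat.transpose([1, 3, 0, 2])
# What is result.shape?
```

(2, 6, 6, 2)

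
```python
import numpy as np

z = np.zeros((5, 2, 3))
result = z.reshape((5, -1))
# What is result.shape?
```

(5, 6)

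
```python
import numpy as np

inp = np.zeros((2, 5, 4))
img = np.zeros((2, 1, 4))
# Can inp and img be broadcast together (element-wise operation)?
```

Yes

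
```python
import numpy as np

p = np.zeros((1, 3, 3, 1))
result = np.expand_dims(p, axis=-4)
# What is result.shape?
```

(1, 1, 3, 3, 1)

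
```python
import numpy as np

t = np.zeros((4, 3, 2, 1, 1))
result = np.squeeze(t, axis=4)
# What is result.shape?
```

(4, 3, 2, 1)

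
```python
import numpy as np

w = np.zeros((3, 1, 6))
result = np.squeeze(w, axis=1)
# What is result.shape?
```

(3, 6)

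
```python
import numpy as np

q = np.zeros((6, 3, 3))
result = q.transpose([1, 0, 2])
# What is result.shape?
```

(3, 6, 3)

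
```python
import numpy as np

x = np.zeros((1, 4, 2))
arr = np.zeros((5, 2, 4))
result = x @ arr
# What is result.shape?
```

(5, 4, 4)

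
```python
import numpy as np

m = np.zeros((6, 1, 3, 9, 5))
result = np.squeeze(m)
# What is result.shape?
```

(6, 3, 9, 5)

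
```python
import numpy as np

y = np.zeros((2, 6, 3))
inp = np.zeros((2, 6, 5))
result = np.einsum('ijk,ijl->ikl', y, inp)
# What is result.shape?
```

(2, 3, 5)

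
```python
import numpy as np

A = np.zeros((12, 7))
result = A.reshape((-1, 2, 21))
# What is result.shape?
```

(2, 2, 21)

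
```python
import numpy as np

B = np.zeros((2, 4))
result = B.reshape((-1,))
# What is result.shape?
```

(8,)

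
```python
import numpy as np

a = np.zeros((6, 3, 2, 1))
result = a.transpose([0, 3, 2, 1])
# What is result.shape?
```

(6, 1, 2, 3)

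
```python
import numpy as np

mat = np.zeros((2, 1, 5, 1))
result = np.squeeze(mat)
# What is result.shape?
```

(2, 5)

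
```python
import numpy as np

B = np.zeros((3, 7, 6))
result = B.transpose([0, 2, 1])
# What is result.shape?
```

(3, 6, 7)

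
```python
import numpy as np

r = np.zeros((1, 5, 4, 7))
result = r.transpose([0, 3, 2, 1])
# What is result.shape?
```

(1, 7, 4, 5)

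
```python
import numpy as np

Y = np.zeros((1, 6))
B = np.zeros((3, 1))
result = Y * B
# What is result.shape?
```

(3, 6)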